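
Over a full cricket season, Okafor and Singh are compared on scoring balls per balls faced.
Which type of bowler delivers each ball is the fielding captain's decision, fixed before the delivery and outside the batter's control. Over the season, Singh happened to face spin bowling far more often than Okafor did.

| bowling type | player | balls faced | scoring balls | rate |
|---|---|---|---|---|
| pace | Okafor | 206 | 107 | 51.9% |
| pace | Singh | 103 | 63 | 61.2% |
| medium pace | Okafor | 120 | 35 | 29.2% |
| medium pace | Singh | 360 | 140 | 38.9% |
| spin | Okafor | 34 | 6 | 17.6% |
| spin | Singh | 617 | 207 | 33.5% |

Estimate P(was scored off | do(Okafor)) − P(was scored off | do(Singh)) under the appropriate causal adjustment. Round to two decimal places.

-0.12

Bowling type satisfies the back-door criterion: it is not a descendant of the player, and it blocks the spurious path from player to outcome. Adjusting for it (i.e., using the within-bowling type rates) gives the causal effect.
Adjusting over the population distribution of bowling type: 0.215·(0.519−0.612) + 0.333·(0.292−0.389) + 0.452·(0.176−0.335) = -0.124.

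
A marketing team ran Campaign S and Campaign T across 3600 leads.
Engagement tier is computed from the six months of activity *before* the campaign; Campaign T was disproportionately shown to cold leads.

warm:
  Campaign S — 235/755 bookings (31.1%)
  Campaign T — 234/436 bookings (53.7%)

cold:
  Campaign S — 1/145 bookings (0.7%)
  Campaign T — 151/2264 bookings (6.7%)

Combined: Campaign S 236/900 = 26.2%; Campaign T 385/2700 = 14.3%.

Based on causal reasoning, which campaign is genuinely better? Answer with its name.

Campaign T

Campaign T is higher inside every engagement tier stratum but Campaign S is higher in aggregate. Whether to stratify depends on how engagement tier relates to the campaign.
Engagement tier differs across campaigns for reasons unrelated to any effect of the campaign itself, and it separately predicts the outcome — a classic confounder. We must compare within engagement tier levels.
Within each level — warm: 31.1% vs 53.7%; cold: 0.7% vs 6.7% — Campaign T is higher every time.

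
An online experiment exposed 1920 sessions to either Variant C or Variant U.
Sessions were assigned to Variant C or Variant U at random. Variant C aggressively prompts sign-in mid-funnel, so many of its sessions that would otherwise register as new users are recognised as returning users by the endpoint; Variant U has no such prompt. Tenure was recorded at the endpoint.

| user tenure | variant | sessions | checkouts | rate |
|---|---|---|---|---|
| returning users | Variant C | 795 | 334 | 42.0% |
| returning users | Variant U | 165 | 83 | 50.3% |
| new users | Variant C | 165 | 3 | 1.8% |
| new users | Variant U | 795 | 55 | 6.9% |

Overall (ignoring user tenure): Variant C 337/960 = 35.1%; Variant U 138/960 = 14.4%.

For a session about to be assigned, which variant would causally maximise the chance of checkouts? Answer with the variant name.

Variant C

Within every user tenure level Variant U has the higher rate, yet pooled Variant C does — Simpson's reversal.
User tenure is downstream of the variant. One should not condition on a consequence of treatment, so the overall rates are the right comparison.
Pooled: Variant C 35.1% vs Variant U 14.4%; Variant C is higher overall.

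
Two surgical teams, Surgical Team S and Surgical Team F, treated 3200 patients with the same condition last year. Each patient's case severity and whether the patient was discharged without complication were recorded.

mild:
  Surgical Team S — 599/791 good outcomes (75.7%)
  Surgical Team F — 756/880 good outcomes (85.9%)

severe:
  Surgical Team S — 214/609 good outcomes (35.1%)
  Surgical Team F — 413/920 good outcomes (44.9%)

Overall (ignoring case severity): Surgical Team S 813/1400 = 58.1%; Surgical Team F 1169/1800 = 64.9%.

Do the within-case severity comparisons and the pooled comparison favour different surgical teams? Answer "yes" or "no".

Within each case severity level (mild 75.7% vs 85.9%; severe 35.1% vs 44.9%), Surgical Team F has the higher rate every time. Pooled: 58.1% vs 64.9% — Surgical Team F has the higher rate overall. They agree.

no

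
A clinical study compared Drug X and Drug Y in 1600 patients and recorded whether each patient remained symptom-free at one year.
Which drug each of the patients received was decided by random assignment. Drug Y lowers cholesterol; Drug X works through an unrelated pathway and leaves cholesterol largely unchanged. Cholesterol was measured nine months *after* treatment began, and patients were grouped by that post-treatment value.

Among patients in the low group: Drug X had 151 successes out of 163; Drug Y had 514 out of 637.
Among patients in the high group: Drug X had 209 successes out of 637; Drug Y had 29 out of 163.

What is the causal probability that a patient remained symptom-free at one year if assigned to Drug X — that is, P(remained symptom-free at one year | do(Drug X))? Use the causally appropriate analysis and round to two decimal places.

Cholesterol is recorded after the drug and is itself shifted by it — it sits on the causal path from drug to outcome. Conditioning on a mediator would strip out part of the effect we want; the pooled comparison gives the total causal effect.
So P(outcome | do(Drug X)) is just the pooled rate for Drug X: 360/800 = 0.450.

0.45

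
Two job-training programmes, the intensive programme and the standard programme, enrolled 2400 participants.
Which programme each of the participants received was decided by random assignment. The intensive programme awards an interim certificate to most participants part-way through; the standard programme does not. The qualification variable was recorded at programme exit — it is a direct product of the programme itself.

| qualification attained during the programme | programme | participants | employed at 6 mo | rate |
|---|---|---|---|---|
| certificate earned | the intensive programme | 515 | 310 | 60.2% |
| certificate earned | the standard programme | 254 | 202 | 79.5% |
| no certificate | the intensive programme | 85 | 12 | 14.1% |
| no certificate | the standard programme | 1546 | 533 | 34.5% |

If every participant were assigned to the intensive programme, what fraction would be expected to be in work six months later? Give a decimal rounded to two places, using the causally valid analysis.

The stratified and pooled comparisons disagree (the standard programme wins within each qualification attained during the programme; the intensive programme wins overall), so the answer turns on the causal role of qualification attained during the programme.
Qualification attained during the programme here is a post-treatment variable shaped by the programme; conditioning on it would introduce bias rather than remove it. The overall comparison is the causal one.
So P(outcome | do(the intensive programme)) is just the pooled rate for the intensive programme: 322/600 = 0.537.

0.54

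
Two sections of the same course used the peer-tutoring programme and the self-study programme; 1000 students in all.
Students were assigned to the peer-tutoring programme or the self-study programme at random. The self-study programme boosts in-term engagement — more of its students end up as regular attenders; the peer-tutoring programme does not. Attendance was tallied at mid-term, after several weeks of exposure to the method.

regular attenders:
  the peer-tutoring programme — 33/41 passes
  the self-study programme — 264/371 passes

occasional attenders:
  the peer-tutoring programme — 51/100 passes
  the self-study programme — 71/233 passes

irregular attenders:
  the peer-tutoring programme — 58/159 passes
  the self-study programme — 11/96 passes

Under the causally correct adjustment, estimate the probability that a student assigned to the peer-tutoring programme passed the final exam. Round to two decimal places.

The mid-term attendance-specific comparison favours the peer-tutoring programme throughout, but the pooled figures favour the self-study programme. The question is whether to condition on mid-term attendance.
Mid-term attendance here is a post-treatment variable shaped by the teaching method; conditioning on it would introduce bias rather than remove it. The overall comparison is the causal one.
So P(outcome | do(the peer-tutoring programme)) is just the pooled rate for the peer-tutoring programme: 142/300 = 0.473.

0.47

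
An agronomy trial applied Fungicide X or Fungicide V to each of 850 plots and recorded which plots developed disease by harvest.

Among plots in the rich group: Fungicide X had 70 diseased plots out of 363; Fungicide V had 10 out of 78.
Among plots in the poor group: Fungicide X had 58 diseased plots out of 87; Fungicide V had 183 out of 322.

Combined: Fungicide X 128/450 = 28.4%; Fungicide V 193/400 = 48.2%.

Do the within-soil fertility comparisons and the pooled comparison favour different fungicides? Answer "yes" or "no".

yes

Within each soil fertility level (rich 19.3% vs 12.8%; poor 66.7% vs 56.8%), Fungicide V has the lower rate every time. Pooled: 28.4% vs 48.2% — Fungicide X has the lower rate overall. The two comparisons disagree.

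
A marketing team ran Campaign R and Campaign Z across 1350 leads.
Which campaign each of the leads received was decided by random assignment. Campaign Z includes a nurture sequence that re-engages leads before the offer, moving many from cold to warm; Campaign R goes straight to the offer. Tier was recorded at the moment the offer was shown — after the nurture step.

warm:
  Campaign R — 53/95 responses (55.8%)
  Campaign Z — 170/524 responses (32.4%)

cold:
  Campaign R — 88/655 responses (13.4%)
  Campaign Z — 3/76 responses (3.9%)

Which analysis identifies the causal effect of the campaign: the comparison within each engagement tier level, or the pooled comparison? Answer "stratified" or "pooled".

Engagement tier here is a post-treatment variable shaped by the campaign; conditioning on it would introduce bias rather than remove it. The overall comparison is the causal one.
Pooled: Campaign R 18.8% vs Campaign Z 28.8%; Campaign Z is higher overall.

pooled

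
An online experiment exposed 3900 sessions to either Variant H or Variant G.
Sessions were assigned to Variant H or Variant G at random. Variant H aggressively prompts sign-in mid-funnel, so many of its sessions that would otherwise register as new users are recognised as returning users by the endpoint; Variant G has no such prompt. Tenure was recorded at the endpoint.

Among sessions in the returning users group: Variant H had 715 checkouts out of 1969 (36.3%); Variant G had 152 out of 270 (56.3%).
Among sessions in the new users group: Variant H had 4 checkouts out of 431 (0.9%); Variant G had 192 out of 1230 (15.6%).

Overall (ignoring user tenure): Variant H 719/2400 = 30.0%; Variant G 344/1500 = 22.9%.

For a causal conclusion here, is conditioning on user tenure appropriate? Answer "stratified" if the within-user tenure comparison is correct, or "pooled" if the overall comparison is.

pooled

The user tenure-specific comparison favours Variant G throughout, but the pooled figures favour Variant H. The question is whether to condition on user tenure.
User tenure here is a post-treatment variable shaped by the variant; conditioning on it would introduce bias rather than remove it. The overall comparison is the causal one.
Pooled: Variant H 30.0% vs Variant G 22.9%; Variant H is higher overall.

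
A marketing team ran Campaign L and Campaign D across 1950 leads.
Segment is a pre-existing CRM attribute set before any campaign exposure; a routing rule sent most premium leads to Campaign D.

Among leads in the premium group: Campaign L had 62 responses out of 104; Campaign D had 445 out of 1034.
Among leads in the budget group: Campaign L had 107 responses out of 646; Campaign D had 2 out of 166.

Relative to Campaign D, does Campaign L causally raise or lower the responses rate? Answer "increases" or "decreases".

increases

Within every customer segment level Campaign L has the higher rate, yet pooled Campaign D does — Simpson's reversal.
Here customer segment is a common cause — it drives both which campaign a case falls under and the outcome. The crude comparison mixes populations; the stratum-specific rates are the causally relevant ones.
Within each level — premium: 59.6% vs 43.0%; budget: 16.6% vs 1.2% — Campaign L is higher every time.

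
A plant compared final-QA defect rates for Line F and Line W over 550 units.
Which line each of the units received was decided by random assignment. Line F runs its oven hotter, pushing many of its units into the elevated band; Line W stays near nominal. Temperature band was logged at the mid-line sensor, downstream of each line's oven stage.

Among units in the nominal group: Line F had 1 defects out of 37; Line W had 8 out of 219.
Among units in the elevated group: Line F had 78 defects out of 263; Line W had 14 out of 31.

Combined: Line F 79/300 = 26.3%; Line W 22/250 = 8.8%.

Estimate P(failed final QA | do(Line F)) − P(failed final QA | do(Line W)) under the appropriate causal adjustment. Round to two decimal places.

+0.18

The stratified and pooled comparisons disagree (Line F wins within each in-process temperature band; Line W wins overall), so the answer turns on the causal role of in-process temperature band.
Because the line influences in-process temperature band, in-process temperature band is a post-treatment mediator, not a confounder. Stratifying on it would bias the estimate; the causal effect is the crude pooled difference.
The causal difference is the pooled difference: 0.263 − 0.088 = +0.175.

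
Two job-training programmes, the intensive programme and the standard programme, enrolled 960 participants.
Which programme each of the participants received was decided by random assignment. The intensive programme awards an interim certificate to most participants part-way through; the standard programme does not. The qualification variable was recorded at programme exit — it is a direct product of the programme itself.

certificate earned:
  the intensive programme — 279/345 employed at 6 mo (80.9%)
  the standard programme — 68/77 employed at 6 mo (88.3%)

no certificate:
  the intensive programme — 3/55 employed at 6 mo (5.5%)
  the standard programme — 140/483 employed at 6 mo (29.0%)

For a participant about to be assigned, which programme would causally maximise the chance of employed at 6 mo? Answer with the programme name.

Stratifying would compare programmes among participants the programmes themselves sorted into qualification attained during the programme groups — a form of selection on an intermediate. The unconditioned pooled rates give the total causal effect.
Pooled: the intensive programme 70.5% vs the standard programme 37.1%; the intensive programme is higher overall.

the intensive programme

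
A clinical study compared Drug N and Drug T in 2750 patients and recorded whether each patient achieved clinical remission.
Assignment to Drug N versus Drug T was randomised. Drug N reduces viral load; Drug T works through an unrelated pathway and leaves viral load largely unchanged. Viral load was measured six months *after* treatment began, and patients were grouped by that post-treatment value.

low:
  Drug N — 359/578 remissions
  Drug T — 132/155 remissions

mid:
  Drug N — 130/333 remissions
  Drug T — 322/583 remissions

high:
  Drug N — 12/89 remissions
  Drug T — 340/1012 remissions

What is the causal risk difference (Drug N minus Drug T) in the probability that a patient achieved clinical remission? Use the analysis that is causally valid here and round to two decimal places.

+0.05

Viral load is recorded after the drug and is itself shifted by it — it sits on the causal path from drug to outcome. Conditioning on a mediator would strip out part of the effect we want; the pooled comparison gives the total causal effect.
The causal difference is the pooled difference: 0.501 − 0.454 = +0.047.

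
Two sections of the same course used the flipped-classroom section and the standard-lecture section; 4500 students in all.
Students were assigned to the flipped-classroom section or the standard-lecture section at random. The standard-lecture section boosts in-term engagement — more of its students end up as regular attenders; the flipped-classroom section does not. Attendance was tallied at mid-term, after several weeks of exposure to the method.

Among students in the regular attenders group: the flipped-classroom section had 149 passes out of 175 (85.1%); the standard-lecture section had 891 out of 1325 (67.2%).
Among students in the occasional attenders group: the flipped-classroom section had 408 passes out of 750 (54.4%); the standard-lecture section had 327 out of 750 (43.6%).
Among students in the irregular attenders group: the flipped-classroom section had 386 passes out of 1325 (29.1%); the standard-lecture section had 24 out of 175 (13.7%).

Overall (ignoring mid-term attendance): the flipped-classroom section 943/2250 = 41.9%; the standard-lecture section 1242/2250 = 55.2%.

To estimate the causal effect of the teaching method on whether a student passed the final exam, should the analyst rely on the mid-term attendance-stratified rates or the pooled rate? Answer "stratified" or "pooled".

the flipped-classroom section is higher inside every mid-term attendance stratum but the standard-lecture section is higher in aggregate. Whether to stratify depends on how mid-term attendance relates to the teaching method.
Mid-term attendance is recorded after the teaching method and is itself shifted by it — it sits on the causal path from teaching method to outcome. Conditioning on a mediator would strip out part of the effect we want; the pooled comparison gives the total causal effect.
Pooled: the flipped-classroom section 41.9% vs the standard-lecture section 55.2%; the standard-lecture section is higher overall.

pooled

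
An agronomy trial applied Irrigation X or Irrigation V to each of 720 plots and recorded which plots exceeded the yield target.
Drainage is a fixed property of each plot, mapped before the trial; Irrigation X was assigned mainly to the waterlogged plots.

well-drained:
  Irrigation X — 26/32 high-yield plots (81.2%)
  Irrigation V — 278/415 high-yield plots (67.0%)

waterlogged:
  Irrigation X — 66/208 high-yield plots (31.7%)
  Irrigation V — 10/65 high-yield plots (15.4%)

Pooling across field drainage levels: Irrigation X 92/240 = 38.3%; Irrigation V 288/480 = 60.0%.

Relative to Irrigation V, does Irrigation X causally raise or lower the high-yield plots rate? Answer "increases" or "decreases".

increases

The stratified and pooled comparisons disagree (Irrigation X wins within each field drainage; Irrigation V wins overall), so the answer turns on the causal role of field drainage.
Field drainage satisfies the back-door criterion: it is not a descendant of the irrigation, and it blocks the spurious path from irrigation to outcome. Adjusting for it (i.e., using the within-field drainage rates) gives the causal effect.
Within each level — well-drained: 81.2% vs 67.0%; waterlogged: 31.7% vs 15.4% — Irrigation X is higher every time.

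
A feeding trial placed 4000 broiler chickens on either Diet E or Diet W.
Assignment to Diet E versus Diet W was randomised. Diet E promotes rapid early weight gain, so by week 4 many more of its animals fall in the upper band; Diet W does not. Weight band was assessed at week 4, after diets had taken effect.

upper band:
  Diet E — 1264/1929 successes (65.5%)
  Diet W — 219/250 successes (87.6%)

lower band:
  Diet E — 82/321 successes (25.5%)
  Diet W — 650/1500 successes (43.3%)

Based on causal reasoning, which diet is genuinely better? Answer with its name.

The week-4 weight band-specific comparison favours Diet W throughout, but the pooled figures favour Diet E. The question is whether to condition on week-4 weight band.
Because the diet influences week-4 weight band, week-4 weight band is a post-treatment mediator, not a confounder. Stratifying on it would bias the estimate; the causal effect is the crude pooled difference.
Pooled: Diet E 59.8% vs Diet W 49.7%; Diet E is higher overall.

Diet E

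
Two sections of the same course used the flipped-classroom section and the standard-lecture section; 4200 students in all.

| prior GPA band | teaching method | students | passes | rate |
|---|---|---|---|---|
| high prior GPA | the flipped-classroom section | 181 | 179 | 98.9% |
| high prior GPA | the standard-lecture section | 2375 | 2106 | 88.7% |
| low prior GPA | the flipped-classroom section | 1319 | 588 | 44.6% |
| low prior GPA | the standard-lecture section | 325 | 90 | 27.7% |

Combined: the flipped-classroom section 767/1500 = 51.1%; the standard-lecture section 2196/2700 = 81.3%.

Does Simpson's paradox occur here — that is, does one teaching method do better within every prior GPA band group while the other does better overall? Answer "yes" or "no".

yes

Within each prior GPA band level (high prior GPA 98.9% vs 88.7%; low prior GPA 44.6% vs 27.7%), the flipped-classroom section has the higher rate every time. Pooled: 51.1% vs 81.3% — the standard-lecture section has the higher rate overall. The two comparisons disagree.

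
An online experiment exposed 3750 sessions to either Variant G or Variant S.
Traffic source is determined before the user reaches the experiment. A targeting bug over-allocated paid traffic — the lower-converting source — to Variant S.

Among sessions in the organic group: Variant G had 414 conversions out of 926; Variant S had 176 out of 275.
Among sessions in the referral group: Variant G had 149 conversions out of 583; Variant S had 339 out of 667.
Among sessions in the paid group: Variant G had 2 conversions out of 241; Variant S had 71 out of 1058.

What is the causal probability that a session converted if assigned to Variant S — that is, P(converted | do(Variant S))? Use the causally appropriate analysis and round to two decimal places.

0.40

Variant S is higher inside every traffic source stratum but Variant G is higher in aggregate. Whether to stratify depends on how traffic source relates to the variant.
Traffic source satisfies the back-door criterion: it is not a descendant of the variant, and it blocks the spurious path from variant to outcome. Adjusting for it (i.e., using the within-traffic source rates) gives the causal effect.
Standardising Variant S to the population traffic source mix: 0.320·176/275 + 0.333·339/667 + 0.346·71/1058 = 0.398.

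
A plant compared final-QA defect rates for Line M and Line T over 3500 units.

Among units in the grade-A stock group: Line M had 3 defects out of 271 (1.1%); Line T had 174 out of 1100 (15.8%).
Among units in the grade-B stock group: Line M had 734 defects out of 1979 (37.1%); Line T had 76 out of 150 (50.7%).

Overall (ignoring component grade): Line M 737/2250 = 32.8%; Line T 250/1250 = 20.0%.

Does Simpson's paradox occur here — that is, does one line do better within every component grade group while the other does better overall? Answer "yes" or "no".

yes

Within each component grade level (grade-A stock 1.1% vs 15.8%; grade-B stock 37.1% vs 50.7%), Line M has the lower rate every time. Pooled: 32.8% vs 20.0% — Line T has the lower rate overall. The two comparisons disagree.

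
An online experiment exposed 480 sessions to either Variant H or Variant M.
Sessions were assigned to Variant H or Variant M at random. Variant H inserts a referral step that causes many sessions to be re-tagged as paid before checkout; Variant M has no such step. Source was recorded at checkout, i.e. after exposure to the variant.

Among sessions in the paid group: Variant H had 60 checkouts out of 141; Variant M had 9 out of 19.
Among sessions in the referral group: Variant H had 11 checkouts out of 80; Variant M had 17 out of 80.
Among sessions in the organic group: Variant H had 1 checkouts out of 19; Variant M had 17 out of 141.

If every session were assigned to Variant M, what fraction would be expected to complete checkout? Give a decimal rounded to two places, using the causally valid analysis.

Traffic source lies on the pathway variant → traffic source → outcome, so adjusting for it blocks the indirect effect. For the total causal effect of variant, use the unadjusted pooled rates.
So P(outcome | do(Variant M)) is just the pooled rate for Variant M: 43/240 = 0.179.

0.18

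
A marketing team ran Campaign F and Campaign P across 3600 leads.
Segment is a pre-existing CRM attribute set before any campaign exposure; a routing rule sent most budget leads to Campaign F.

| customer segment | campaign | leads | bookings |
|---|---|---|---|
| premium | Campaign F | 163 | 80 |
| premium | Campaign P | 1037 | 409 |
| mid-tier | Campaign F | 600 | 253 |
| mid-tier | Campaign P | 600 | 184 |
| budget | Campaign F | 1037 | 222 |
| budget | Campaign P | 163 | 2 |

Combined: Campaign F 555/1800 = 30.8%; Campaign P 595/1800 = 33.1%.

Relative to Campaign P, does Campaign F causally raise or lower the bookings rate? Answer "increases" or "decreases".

Customer segment differs across campaigns for reasons unrelated to any effect of the campaign itself, and it separately predicts the outcome — a classic confounder. We must compare within customer segment levels.
Within each level — premium: 49.1% vs 39.4%; mid-tier: 42.2% vs 30.7%; budget: 21.4% vs 1.2% — Campaign F is higher every time.

increases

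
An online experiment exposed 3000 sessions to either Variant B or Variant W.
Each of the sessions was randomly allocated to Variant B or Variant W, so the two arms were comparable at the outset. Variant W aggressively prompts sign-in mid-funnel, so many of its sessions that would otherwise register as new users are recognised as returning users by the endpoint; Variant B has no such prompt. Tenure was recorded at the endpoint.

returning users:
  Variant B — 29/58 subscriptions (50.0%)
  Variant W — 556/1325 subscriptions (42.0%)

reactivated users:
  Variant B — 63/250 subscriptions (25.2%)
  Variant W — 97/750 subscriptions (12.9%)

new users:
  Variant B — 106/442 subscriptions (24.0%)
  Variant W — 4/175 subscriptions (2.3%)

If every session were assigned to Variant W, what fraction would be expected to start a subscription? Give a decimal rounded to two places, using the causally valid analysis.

0.29

Because the variant influences user tenure, user tenure is a post-treatment mediator, not a confounder. Stratifying on it would bias the estimate; the causal effect is the crude pooled difference.
So P(outcome | do(Variant W)) is just the pooled rate for Variant W: 657/2250 = 0.292.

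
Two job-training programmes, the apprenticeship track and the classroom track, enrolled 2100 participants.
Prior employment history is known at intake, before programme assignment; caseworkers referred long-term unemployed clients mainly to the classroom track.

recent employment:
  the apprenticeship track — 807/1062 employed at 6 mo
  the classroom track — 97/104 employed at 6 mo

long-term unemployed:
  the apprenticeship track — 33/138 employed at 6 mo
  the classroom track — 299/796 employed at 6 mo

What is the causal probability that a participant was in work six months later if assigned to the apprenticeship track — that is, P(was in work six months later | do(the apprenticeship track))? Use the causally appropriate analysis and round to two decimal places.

0.53

The stratified and pooled comparisons disagree (the classroom track wins within each prior employment history; the apprenticeship track wins overall), so the answer turns on the causal role of prior employment history.
The imbalance in prior employment history arose from how participants were allocated, not from anything the programme did; and prior employment history independently affects the outcome. The pooled gap is confounded — condition on prior employment history.
Standardising the apprenticeship track to the population prior employment history mix: 0.555·807/1062 + 0.445·33/138 = 0.528.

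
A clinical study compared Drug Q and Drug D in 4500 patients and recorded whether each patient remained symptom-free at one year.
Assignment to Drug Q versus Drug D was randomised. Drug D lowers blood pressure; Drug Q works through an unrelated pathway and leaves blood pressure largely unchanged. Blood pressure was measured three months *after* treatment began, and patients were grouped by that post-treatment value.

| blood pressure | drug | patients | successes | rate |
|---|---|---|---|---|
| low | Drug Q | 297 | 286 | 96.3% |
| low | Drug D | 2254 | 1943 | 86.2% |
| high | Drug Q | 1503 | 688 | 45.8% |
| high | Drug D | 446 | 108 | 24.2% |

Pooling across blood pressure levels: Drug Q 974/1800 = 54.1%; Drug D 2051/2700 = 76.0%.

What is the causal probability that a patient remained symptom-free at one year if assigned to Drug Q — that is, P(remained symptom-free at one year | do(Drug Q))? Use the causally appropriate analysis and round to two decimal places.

0.54

Within every blood pressure level Drug Q has the higher rate, yet pooled Drug D does — Simpson's reversal.
Blood pressure is downstream of the drug. One should not condition on a consequence of treatment, so the overall rates are the right comparison.
So P(outcome | do(Drug Q)) is just the pooled rate for Drug Q: 974/1800 = 0.541.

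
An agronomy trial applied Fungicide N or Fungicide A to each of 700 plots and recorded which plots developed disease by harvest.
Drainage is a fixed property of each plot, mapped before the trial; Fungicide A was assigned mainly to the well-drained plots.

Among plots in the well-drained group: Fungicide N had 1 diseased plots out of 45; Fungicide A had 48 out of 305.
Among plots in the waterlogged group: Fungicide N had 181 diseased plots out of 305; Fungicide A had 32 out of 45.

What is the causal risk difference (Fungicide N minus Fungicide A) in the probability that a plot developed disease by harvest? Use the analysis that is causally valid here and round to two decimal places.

-0.13

The stratified and pooled comparisons disagree (Fungicide N wins within each field drainage; Fungicide A wins overall), so the answer turns on the causal role of field drainage.
Field drainage is set before the fungicide has any effect — it is not caused by the fungicide — and it independently drives the outcome. That makes it a confounder, so the causal comparison is within field drainage levels.
Adjusting over the population distribution of field drainage: 0.500·(0.022−0.157) + 0.500·(0.593−0.711) = -0.126.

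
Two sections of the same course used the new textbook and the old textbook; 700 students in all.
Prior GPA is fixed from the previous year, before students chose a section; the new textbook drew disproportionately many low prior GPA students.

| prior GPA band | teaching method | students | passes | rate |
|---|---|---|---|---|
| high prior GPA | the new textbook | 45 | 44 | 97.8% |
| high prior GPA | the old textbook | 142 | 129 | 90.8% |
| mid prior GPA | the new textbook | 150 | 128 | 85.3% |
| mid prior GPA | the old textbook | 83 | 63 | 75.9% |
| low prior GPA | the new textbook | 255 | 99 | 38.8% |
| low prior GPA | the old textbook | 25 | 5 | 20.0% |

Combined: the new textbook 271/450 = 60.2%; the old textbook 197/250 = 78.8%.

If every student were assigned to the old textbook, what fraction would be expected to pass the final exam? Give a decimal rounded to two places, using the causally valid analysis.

0.58

Nothing the teaching method does changes prior GPA band; the imbalance is an allocation artefact. With prior GPA band also predicting the outcome, the pooled figure is confounded, and the within-stratum comparison is the causal one.
Standardising the old textbook to the population prior GPA band mix: 0.267·129/142 + 0.333·63/83 + 0.400·5/25 = 0.575.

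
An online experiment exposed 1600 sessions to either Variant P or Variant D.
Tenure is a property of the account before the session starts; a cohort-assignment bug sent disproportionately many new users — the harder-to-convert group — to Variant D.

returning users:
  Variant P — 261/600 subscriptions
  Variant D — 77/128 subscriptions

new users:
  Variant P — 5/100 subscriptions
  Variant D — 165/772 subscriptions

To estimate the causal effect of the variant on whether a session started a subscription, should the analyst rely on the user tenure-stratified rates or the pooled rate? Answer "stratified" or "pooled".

The imbalance in user tenure arose from how sessions were allocated, not from anything the variant did; and user tenure independently affects the outcome. The pooled gap is confounded — condition on user tenure.
Within each level — returning users: 43.5% vs 60.2%; new users: 5.0% vs 21.4% — Variant D is higher every time.

stratified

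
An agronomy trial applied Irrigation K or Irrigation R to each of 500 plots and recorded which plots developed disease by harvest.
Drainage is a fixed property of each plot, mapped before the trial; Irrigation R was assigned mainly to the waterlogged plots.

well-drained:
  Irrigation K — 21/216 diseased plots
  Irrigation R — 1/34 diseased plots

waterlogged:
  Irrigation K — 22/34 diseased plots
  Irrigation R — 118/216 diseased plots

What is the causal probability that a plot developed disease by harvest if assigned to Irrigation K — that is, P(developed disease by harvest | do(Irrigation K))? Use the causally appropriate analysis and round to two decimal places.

0.37

Within every field drainage level Irrigation R has the lower rate, yet pooled Irrigation K does — Simpson's reversal.
Field drainage is set before the irrigation has any effect — it is not caused by the irrigation — and it independently drives the outcome. That makes it a confounder, so the causal comparison is within field drainage levels.
Standardising Irrigation K to the population field drainage mix: 0.500·21/216 + 0.500·22/34 = 0.372.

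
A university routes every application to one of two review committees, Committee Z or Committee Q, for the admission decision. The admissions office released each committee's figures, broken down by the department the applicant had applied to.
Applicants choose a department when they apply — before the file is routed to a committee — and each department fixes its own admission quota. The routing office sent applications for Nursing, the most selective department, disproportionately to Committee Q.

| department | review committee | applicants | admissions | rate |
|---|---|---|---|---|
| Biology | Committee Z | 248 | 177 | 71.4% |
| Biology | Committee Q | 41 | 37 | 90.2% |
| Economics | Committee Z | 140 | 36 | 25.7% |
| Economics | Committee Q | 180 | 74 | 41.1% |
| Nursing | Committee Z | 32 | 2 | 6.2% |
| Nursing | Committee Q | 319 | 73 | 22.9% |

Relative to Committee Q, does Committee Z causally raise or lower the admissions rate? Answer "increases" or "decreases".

Department satisfies the back-door criterion: it is not a descendant of the review committee, and it blocks the spurious path from review committee to outcome. Adjusting for it (i.e., using the within-department rates) gives the causal effect.
Within each level — Biology: 71.4% vs 90.2%; Economics: 25.7% vs 41.1%; Nursing: 6.2% vs 22.9% — Committee Q is higher every time.

decreases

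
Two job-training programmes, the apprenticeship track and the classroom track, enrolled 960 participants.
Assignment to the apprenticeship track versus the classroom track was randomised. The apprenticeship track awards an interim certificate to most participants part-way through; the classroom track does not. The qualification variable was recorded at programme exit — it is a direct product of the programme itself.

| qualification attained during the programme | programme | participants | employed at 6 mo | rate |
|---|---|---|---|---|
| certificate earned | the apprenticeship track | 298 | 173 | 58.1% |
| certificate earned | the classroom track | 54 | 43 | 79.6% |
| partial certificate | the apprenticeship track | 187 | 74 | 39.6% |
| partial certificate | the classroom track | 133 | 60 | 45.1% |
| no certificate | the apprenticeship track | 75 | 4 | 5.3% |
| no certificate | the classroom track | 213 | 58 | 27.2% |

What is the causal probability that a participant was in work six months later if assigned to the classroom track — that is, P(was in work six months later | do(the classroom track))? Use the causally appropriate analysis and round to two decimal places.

The qualification attained during the programme-specific comparison favours the classroom track throughout, but the pooled figures favour the apprenticeship track. The question is whether to condition on qualification attained during the programme.
Because the programme influences qualification attained during the programme, qualification attained during the programme is a post-treatment mediator, not a confounder. Stratifying on it would bias the estimate; the causal effect is the crude pooled difference.
So P(outcome | do(the classroom track)) is just the pooled rate for the classroom track: 161/400 = 0.403.

0.40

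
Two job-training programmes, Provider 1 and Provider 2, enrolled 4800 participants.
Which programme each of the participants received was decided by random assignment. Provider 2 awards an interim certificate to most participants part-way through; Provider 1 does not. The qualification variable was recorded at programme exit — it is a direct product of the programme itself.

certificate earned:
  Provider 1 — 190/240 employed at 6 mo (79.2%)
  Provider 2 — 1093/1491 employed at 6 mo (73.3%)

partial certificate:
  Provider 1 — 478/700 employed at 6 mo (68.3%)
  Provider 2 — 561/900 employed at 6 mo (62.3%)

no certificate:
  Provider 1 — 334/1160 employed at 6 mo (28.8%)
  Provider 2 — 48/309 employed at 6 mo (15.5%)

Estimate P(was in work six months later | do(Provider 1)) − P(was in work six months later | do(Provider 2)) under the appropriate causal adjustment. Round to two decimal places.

-0.15

Because the programme influences qualification attained during the programme, qualification attained during the programme is a post-treatment mediator, not a confounder. Stratifying on it would bias the estimate; the causal effect is the crude pooled difference.
The causal difference is the pooled difference: 0.477 − 0.630 = -0.153.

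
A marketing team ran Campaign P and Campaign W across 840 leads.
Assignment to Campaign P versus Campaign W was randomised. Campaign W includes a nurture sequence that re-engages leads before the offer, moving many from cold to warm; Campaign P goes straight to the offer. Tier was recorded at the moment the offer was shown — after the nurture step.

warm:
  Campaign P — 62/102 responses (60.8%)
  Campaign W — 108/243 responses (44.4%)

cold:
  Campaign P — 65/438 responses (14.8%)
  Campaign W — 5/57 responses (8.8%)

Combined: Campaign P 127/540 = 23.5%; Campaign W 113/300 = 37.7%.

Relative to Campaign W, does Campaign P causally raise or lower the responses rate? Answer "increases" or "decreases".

The stratified and pooled comparisons disagree (Campaign P wins within each engagement tier; Campaign W wins overall), so the answer turns on the causal role of engagement tier.
Stratifying would compare campaigns among leads the campaigns themselves sorted into engagement tier groups — a form of selection on an intermediate. The unconditioned pooled rates give the total causal effect.
Pooled: Campaign P 23.5% vs Campaign W 37.7%; Campaign W is higher overall.

decreases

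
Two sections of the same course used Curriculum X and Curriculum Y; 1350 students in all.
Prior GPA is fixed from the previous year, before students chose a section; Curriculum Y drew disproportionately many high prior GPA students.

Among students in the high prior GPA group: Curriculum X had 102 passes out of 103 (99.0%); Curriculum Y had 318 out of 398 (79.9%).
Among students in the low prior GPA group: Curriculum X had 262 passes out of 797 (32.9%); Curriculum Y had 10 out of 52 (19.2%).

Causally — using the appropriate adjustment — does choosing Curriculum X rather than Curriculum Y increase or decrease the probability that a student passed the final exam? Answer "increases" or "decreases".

increases

The stratified and pooled comparisons disagree (Curriculum X wins within each prior GPA band; Curriculum Y wins overall), so the answer turns on the causal role of prior GPA band.
Prior GPA band is set before the teaching method has any effect — it is not caused by the teaching method — and it independently drives the outcome. That makes it a confounder, so the causal comparison is within prior GPA band levels.
Within each level — high prior GPA: 99.0% vs 79.9%; low prior GPA: 32.9% vs 19.2% — Curriculum X is higher every time.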